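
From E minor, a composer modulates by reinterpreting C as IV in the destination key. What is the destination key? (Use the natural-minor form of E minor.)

The numeral IV denotes a major triad on scale degree 4. With C on degree 4, the tonic of the new key is G.
Degree 4 carries a major triad in major keys, so the destination is G major.
Check: the diatonic triads of G major are G (I), Am (ii), Bm (iii), C (IV), D (V), Em (vi), F#dim (vii°) — C is indeed IV.

G major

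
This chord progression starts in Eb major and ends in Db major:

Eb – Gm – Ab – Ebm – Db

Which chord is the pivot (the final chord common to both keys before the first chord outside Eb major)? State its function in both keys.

Chords diatonic to Eb major: Eb, Fm, Gm, Ab, Bb, Cm, Ddim.
Reading the progression, the first chord not in that set is Ebm, so the modulation leaves Eb major there.
The chord immediately before Ebm is Ab, which is diatonic to both keys: IV in Eb major and V in Db major.

Ab — IV in Eb major, V in Db major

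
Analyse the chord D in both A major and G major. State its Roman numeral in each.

IV in A major; V in G major

The scale of A major is A B C# D E F# G#; D is degree 4, and the triad built there (D-F#-A) is major, so it is IV.
The scale of G major is G A B C D E F#; D is degree 5, and the triad built there (D-F#-A) is major, so it is V.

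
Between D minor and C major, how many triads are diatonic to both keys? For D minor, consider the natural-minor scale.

Diatonic triads of D minor (natural minor): Dm (i), Edim (ii°), F (III), Gm (iv), Am (v), Bb (VI), C (VII).
Diatonic triads of C major: C (I), Dm (ii), Em (iii), F (IV), G (V), Am (vi), Bdim (vii°).
Matching root and quality in both lists: Dm, F, Am, C.
That gives 4 common triads.

4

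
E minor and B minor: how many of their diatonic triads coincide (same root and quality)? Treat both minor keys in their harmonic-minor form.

Diatonic triads of E minor (harmonic minor): Em (i), F#dim (ii°), Gaug (III+), Am (iv), B (V), C (VI), D#dim (vii°).
Diatonic triads of B minor (harmonic minor): Bm (i), C#dim (ii°), Daug (III+), Em (iv), F# (V), G (VI), A#dim (vii°).
Matching root and quality in both lists: Em.
That gives 1 common triad.

1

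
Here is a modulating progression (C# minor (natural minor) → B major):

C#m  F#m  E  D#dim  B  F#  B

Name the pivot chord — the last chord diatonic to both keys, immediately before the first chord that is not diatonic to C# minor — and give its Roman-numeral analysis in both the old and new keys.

B — VII in C# minor, I in B major

Chords diatonic to C# minor: C#m, D#dim, E, F#m, G#m, A, B.
Reading the progression, the first chord not in that set is F#, so the modulation leaves C# minor there.
The chord immediately before F# is B, which is diatonic to both keys: VII in C# minor and I in B major.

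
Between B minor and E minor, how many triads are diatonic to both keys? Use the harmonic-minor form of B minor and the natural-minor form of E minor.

3

Diatonic triads of B minor (harmonic minor): Bm (i), C♯dim (ii°), Daug (III+), Em (iv), F♯ (V), G (VI), A♯dim (vii°).
Diatonic triads of E minor (natural minor): Em (i), F♯dim (ii°), G (III), Am (iv), Bm (v), C (VI), D (VII).
Matching root and quality in both lists: Bm, Em, G.
That gives 3 common triads.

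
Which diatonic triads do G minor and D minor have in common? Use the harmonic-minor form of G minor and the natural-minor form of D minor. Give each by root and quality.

Gm

Triads in G minor (harmonic minor): Gm (i), Adim (ii°), Bbaug (III+), Cm (iv), D (V), Eb (VI), F#dim (vii°).
Triads in D minor (natural minor): Dm (i), Edim (ii°), F (III), Gm (iv), Am (v), Bb (VI), C (VII).
Shared triads with their functions: Gm (i in G minor, iv in D minor).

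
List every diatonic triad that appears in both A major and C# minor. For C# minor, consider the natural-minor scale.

Triads in A major: A major (I), B minor (ii), C# minor (iii), D major (IV), E major (V), F# minor (vi), G# diminished (vii°).
Triads in C# minor (natural minor): C# minor (i), D# diminished (ii°), E major (III), F# minor (iv), G# minor (v), A major (VI), B major (VII).
Shared triads with their functions: A major (I in A major, VI in C# minor); C# minor (iii in A major, i in C# minor); E major (V in A major, III in C# minor); F# minor (vi in A major, iv in C# minor).

A, C#m, E, F#m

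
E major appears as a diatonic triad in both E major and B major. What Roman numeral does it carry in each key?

I in E major; IV in B major

The scale of E major is E F♯ G♯ A B C♯ D♯; E is degree 1, and the triad built there (E-G♯-B) is major, so it is I.
The scale of B major is B C♯ D♯ E F♯ G♯ A♯; E is degree 4, and the triad built there (E-G♯-B) is major, so it is IV.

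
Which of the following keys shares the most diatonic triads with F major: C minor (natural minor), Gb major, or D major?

C minor

Triads of F major: F (I), Gm (ii), Am (iii), Bb (IV), C (V), Dm (vi), Edim (vii°).
C minor (natural minor) shares 2: Gm, Bb.
Gb major shares 0: none.
D major shares 0: none.
The most common triads (2) are shared with C minor.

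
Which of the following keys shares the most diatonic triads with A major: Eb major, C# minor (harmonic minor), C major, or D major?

Triads of A major: A major (I), B minor (ii), C# minor (iii), D major (IV), E major (V), F# minor (vi), G# diminished (vii°).
Eb major shares 0: none.
C# minor (harmonic minor) shares 3: A, C#m, F#m.
C major shares 0: none.
D major shares 4: A, Bm, D, F#m.
The most common triads (4) are shared with D major.

D major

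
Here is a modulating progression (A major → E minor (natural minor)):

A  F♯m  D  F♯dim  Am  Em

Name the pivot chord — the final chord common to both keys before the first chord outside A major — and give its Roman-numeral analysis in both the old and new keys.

Chords diatonic to A major: A, Bm, C♯m, D, E, F♯m, G♯dim.
Reading the progression, the first chord not in that set is F♯dim, so the modulation leaves A major there.
The chord immediately before F♯dim is D, which is diatonic to both keys: IV in A major and VII in E minor.

D — IV in A major, VII in E minor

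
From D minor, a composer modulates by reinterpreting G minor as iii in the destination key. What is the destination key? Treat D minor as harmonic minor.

The numeral iii denotes a minor triad on scale degree 3. With G on degree 3, the tonic of the new key is Eb.
Degree 3 carries a minor triad in major keys, so the destination is Eb major.
Check: the diatonic triads of Eb major are Eb (I), Fm (ii), Gm (iii), Ab (IV), Bb (V), Cm (vi), Ddim (vii°) — G minor is indeed iii.

Eb major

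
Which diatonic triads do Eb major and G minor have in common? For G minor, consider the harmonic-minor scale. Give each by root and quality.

Eb, Gm, Cm

Triads in Eb major: Eb (I), Fm (ii), Gm (iii), Ab (IV), Bb (V), Cm (vi), Ddim (vii°).
Triads in G minor (harmonic minor): Gm (i), Adim (ii°), Bbaug (III+), Cm (iv), D (V), Eb (VI), F#dim (vii°).
Shared triads with their functions: Eb (I in Eb major, VI in G minor); Gm (iii in Eb major, i in G minor); Cm (vi in Eb major, iv in G minor).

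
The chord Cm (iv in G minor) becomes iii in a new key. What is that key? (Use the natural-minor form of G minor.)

Ab major

The numeral iii denotes a minor triad on scale degree 3. With C on degree 3, the tonic of the new key is Ab.
Degree 3 carries a minor triad in major keys, so the destination is Ab major.
Check: the diatonic triads of Ab major are Ab (I), Bbm (ii), Cm (iii), Db (IV), Eb (V), Fm (vi), Gdim (vii°) — Cm is indeed iii.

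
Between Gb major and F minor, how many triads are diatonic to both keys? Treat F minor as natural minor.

Diatonic triads of Gb major: Gb major (I), Ab minor (ii), Bb minor (iii), Cb major (IV), Db major (V), Eb minor (vi), F diminished (vii°).
Diatonic triads of F minor (natural minor): F minor (i), G diminished (ii°), Ab major (III), Bb minor (iv), C minor (v), Db major (VI), Eb major (VII).
Matching root and quality in both lists: Bb minor, Db major.
That gives 2 common triads.

2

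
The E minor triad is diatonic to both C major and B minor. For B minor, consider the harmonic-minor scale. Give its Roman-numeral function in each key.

iii in C major; iv in B minor

The scale of C major is C D E F G A B; E is degree 3, and the triad built there (E-G-B) is minor, so it is iii.
The scale of B minor (harmonic minor) is B C# D E F# G A#; E is degree 4, and the triad built there (E-G-B) is minor, so it is iv.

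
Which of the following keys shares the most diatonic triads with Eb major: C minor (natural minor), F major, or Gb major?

C minor

Triads of Eb major: Eb (I), Fm (ii), Gm (iii), Ab (IV), Bb (V), Cm (vi), Ddim (vii°).
C minor (natural minor) shares 7: Eb, Fm, Gm, Ab, Bb, Cm, Ddim.
F major shares 2: Gm, Bb.
Gb major shares 0: none.
The most common triads (7) are shared with C minor.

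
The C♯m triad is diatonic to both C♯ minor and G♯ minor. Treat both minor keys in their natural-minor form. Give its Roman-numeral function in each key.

i in C♯ minor; iv in G♯ minor

The scale of C♯ minor (natural minor) is C♯ D♯ E F♯ G♯ A B; C♯ is degree 1, and the triad built there (C♯-E-G♯) is minor, so it is i.
The scale of G♯ minor (natural minor) is G♯ A♯ B C♯ D♯ E F♯; C♯ is degree 4, and the triad built there (C♯-E-G♯) is minor, so it is iv.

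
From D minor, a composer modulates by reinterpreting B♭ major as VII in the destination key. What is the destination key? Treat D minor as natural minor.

The numeral VII denotes a major triad on scale degree 7. With B♭ on degree 7, the tonic of the new key is C.
Degree 7 carries a major triad in natural-minor keys, so the destination is C minor.
Check: the diatonic triads of C minor (natural minor) are Cm (i), Ddim (ii°), E♭ (III), Fm (iv), Gm (v), A♭ (VI), B♭ (VII) — B♭ major is indeed VII.

C minor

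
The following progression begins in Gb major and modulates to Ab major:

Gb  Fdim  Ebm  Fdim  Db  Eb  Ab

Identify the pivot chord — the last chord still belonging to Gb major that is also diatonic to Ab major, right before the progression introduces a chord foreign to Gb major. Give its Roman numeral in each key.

Db — V in Gb major, IV in Ab major

Chords diatonic to Gb major: Gb, Abm, Bbm, Cb, Db, Ebm, Fdim.
Reading the progression, the first chord not in that set is Eb, so the modulation leaves Gb major there.
The chord immediately before Eb is Db, which is diatonic to both keys: V in Gb major and IV in Ab major.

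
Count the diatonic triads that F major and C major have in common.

4

Diatonic triads of F major: F (I), Gm (ii), Am (iii), Bb (IV), C (V), Dm (vi), Edim (vii°).
Diatonic triads of C major: C (I), Dm (ii), Em (iii), F (IV), G (V), Am (vi), Bdim (vii°).
Matching root and quality in both lists: F, Am, C, Dm.
That gives 4 common triads.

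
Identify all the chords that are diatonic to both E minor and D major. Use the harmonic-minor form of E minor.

Triads in E minor (harmonic minor): Em (i), F#dim (ii°), Gaug (III+), Am (iv), B (V), C (VI), D#dim (vii°).
Triads in D major: D (I), Em (ii), F#m (iii), G (IV), A (V), Bm (vi), C#dim (vii°).
Shared triads with their functions: Em (i in E minor, ii in D major).

Em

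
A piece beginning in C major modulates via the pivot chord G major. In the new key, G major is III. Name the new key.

E minor

The numeral III denotes a major triad on scale degree 3. With G on degree 3, the tonic of the new key is E.
Degree 3 carries a major triad in natural-minor keys, so the destination is E minor.
Check: the diatonic triads of E minor (natural minor) are Em (i), F#dim (ii°), G (III), Am (iv), Bm (v), C (VI), D (VII) — G major is indeed III.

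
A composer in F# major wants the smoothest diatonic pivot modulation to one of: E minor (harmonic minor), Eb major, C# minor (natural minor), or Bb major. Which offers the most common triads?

C# minor

Triads of F# major: F# major (I), G# minor (ii), A# minor (iii), B major (IV), C# major (V), D# minor (vi), E# diminished (vii°).
E minor (harmonic minor) shares 1: B.
Eb major shares 0: none.
C# minor (natural minor) shares 2: G#m, B.
Bb major shares 0: none.
The most common triads (2) are shared with C# minor.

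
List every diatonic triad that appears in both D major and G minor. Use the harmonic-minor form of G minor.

Triads in D major: D (I), Em (ii), F♯m (iii), G (IV), A (V), Bm (vi), C♯dim (vii°).
Triads in G minor (harmonic minor): Gm (i), Adim (ii°), B♭aug (III+), Cm (iv), D (V), E♭ (VI), F♯dim (vii°).
Shared triads with their functions: D (I in D major, V in G minor).

D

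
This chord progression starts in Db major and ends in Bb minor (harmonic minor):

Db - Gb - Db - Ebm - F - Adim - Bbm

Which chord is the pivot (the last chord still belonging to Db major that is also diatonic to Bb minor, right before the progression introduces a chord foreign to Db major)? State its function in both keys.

Ebm — ii in Db major, iv in Bb minor

Chords diatonic to Db major: Db, Ebm, Fm, Gb, Ab, Bbm, Cdim.
Reading the progression, the first chord not in that set is F, so the modulation leaves Db major there.
The chord immediately before F is Ebm, which is diatonic to both keys: ii in Db major and iv in Bb minor.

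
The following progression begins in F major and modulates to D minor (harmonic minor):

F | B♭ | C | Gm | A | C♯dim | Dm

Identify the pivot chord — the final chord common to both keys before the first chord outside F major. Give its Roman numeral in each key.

Chords diatonic to F major: F, Gm, Am, B♭, C, Dm, Edim.
Reading the progression, the first chord not in that set is A, so the modulation leaves F major there.
The chord immediately before A is Gm, which is diatonic to both keys: ii in F major and iv in D minor.

Gm — ii in F major, iv in D minor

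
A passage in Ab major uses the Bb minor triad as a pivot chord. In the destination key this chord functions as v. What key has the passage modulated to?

Eb minor

The numeral v denotes a minor triad on scale degree 5. With Bb on degree 5, the tonic of the new key is Eb.
Degree 5 carries a minor triad in natural-minor keys, so the destination is Eb minor.
Check: the diatonic triads of Eb minor (natural minor) are Ebm (i), Fdim (ii°), Gb (III), Abm (iv), Bbm (v), Cb (VI), Db (VII) — Bb minor is indeed v.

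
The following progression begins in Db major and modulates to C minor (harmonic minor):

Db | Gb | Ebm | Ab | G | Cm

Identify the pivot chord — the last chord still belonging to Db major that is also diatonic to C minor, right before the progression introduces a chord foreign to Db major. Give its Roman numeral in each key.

Ab — V in Db major, VI in C minor

Chords diatonic to Db major: Db, Ebm, Fm, Gb, Ab, Bbm, Cdim.
Reading the progression, the first chord not in that set is G, so the modulation leaves Db major there.
The chord immediately before G is Ab, which is diatonic to both keys: V in Db major and VI in C minor.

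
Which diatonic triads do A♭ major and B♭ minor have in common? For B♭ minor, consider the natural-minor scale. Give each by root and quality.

A♭, B♭m, D♭, Fm

Triads in A♭ major: A♭ major (I), B♭ minor (ii), C minor (iii), D♭ major (IV), E♭ major (V), F minor (vi), G diminished (vii°).
Triads in B♭ minor (natural minor): B♭ minor (i), C diminished (ii°), D♭ major (III), E♭ minor (iv), F minor (v), G♭ major (VI), A♭ major (VII).
Shared triads with their functions: A♭ major (I in A♭ major, VII in B♭ minor); B♭ minor (ii in A♭ major, i in B♭ minor); D♭ major (IV in A♭ major, III in B♭ minor); F minor (vi in A♭ major, v in B♭ minor).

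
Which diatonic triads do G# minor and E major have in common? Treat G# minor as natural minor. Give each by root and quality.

G#m, B, C#m, E

Triads in G# minor (natural minor): G# minor (i), A# diminished (ii°), B major (III), C# minor (iv), D# minor (v), E major (VI), F# major (VII).
Triads in E major: E major (I), F# minor (ii), G# minor (iii), A major (IV), B major (V), C# minor (vi), D# diminished (vii°).
Shared triads with their functions: G# minor (i in G# minor, iii in E major); B major (III in G# minor, V in E major); C# minor (iv in G# minor, vi in E major); E major (VI in G# minor, I in E major).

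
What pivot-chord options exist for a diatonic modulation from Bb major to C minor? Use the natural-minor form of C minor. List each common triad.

Bb, Cm, Eb, Gm

Triads in Bb major: Bb major (I), C minor (ii), D minor (iii), Eb major (IV), F major (V), G minor (vi), A diminished (vii°).
Triads in C minor (natural minor): C minor (i), D diminished (ii°), Eb major (III), F minor (iv), G minor (v), Ab major (VI), Bb major (VII).
Shared triads with their functions: Bb major (I in Bb major, VII in C minor); C minor (ii in Bb major, i in C minor); Eb major (IV in Bb major, III in C minor); G minor (vi in Bb major, v in C minor).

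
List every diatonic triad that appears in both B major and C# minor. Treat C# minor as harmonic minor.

Triads in B major: B (I), C#m (ii), D#m (iii), E (IV), F# (V), G#m (vi), A#dim (vii°).
Triads in C# minor (harmonic minor): C#m (i), D#dim (ii°), Eaug (III+), F#m (iv), G# (V), A (VI), B#dim (vii°).
Shared triads with their functions: C#m (ii in B major, i in C# minor).

C#m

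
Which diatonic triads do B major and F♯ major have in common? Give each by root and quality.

Triads in B major: B (I), C♯m (ii), D♯m (iii), E (IV), F♯ (V), G♯m (vi), A♯dim (vii°).
Triads in F♯ major: F♯ (I), G♯m (ii), A♯m (iii), B (IV), C♯ (V), D♯m (vi), E♯dim (vii°).
Shared triads with their functions: B (I in B major, IV in F♯ major); D♯m (iii in B major, vi in F♯ major); F♯ (V in B major, I in F♯ major); G♯m (vi in B major, ii in F♯ major).

B, D♯m, F♯, G♯m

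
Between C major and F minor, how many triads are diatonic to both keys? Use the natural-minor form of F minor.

Diatonic triads of C major: C (I), Dm (ii), Em (iii), F (IV), G (V), Am (vi), Bdim (vii°).
Diatonic triads of F minor (natural minor): Fm (i), Gdim (ii°), A♭ (III), B♭m (iv), Cm (v), D♭ (VI), E♭ (VII).
No triad has the same root and quality in both keys.

0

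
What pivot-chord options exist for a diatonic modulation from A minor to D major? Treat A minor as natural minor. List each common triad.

Em, G

Triads in A minor (natural minor): Am (i), Bdim (ii°), C (III), Dm (iv), Em (v), F (VI), G (VII).
Triads in D major: D (I), Em (ii), F#m (iii), G (IV), A (V), Bm (vi), C#dim (vii°).
Shared triads with their functions: Em (v in A minor, ii in D major); G (VII in A minor, IV in D major).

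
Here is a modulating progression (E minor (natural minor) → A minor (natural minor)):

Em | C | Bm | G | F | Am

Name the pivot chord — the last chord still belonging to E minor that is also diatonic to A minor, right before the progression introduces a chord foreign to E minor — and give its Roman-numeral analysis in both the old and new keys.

Chords diatonic to E minor: Em, F♯dim, G, Am, Bm, C, D.
Reading the progression, the first chord not in that set is F, so the modulation leaves E minor there.
The chord immediately before F is G, which is diatonic to both keys: III in E minor and VII in A minor.

G — III in E minor, VII in A minor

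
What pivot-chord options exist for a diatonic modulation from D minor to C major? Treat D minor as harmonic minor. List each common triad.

Dm

Triads in D minor (harmonic minor): Dm (i), Edim (ii°), Faug (III+), Gm (iv), A (V), Bb (VI), C#dim (vii°).
Triads in C major: C (I), Dm (ii), Em (iii), F (IV), G (V), Am (vi), Bdim (vii°).
Shared triads with their functions: Dm (i in D minor, ii in C major).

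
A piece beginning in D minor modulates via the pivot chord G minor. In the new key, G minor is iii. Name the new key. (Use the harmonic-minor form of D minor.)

The numeral iii denotes a minor triad on scale degree 3. With G on degree 3, the tonic of the new key is Eb.
Degree 3 carries a minor triad in major keys, so the destination is Eb major.
Check: the diatonic triads of Eb major are Eb (I), Fm (ii), Gm (iii), Ab (IV), Bb (V), Cm (vi), Ddim (vii°) — G minor is indeed iii.

Eb major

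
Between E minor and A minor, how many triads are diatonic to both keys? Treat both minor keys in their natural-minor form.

4

Diatonic triads of E minor (natural minor): Em (i), F#dim (ii°), G (III), Am (iv), Bm (v), C (VI), D (VII).
Diatonic triads of A minor (natural minor): Am (i), Bdim (ii°), C (III), Dm (iv), Em (v), F (VI), G (VII).
Matching root and quality in both lists: Em, G, Am, C.
That gives 4 common triads.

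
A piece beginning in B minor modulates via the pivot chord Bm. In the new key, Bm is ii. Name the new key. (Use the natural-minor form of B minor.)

The numeral ii denotes a minor triad on scale degree 2. With B on degree 2, the tonic of the new key is A.
Degree 2 carries a minor triad in major keys, so the destination is A major.
Check: the diatonic triads of A major are A (I), Bm (ii), C#m (iii), D (IV), E (V), F#m (vi), G#dim (vii°) — Bm is indeed ii.

A major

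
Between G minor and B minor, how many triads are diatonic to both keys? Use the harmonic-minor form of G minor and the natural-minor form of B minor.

Diatonic triads of G minor (harmonic minor): G minor (i), A diminished (ii°), Bb augmented (III+), C minor (iv), D major (V), Eb major (VI), F# diminished (vii°).
Diatonic triads of B minor (natural minor): B minor (i), C# diminished (ii°), D major (III), E minor (iv), F# minor (v), G major (VI), A major (VII).
Matching root and quality in both lists: D major.
That gives 1 common triad.

1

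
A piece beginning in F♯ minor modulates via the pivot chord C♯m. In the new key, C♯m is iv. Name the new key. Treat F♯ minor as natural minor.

G♯ minor

The numeral iv denotes a minor triad on scale degree 4. With C♯ on degree 4, the tonic of the new key is G♯.
Degree 4 carries a minor triad in minor keys, so the destination is G♯ minor.
Check: the diatonic triads of G♯ minor (natural minor) are G♯m (i), A♯dim (ii°), B (III), C♯m (iv), D♯m (v), E (VI), F♯ (VII) — C♯m is indeed iv.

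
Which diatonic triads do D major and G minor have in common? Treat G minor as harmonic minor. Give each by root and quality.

Triads in D major: D major (I), E minor (ii), F# minor (iii), G major (IV), A major (V), B minor (vi), C# diminished (vii°).
Triads in G minor (harmonic minor): G minor (i), A diminished (ii°), Bb augmented (III+), C minor (iv), D major (V), Eb major (VI), F# diminished (vii°).
Shared triads with their functions: D major (I in D major, V in G minor).

D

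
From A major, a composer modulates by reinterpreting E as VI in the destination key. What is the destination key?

G# minor

The numeral VI denotes a major triad on scale degree 6. With E on degree 6, the tonic of the new key is G#.
Degree 6 carries a major triad in minor keys, so the destination is G# minor.
Check: the diatonic triads of G# minor (natural minor) are G#m (i), A#dim (ii°), B (III), C#m (iv), D#m (v), E (VI), F# (VII) — E is indeed VI.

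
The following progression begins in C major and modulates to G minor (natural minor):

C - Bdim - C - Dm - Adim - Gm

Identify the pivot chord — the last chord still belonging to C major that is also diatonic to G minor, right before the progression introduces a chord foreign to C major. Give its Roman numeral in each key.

Chords diatonic to C major: C, Dm, Em, F, G, Am, Bdim.
Reading the progression, the first chord not in that set is Adim, so the modulation leaves C major there.
The chord immediately before Adim is Dm, which is diatonic to both keys: ii in C major and v in G minor.

Dm — ii in C major, v in G minor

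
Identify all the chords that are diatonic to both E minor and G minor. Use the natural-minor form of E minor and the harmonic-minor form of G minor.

Triads in E minor (natural minor): Em (i), F#dim (ii°), G (III), Am (iv), Bm (v), C (VI), D (VII).
Triads in G minor (harmonic minor): Gm (i), Adim (ii°), Bbaug (III+), Cm (iv), D (V), Eb (VI), F#dim (vii°).
Shared triads with their functions: F#dim (ii° in E minor, vii° in G minor); D (VII in E minor, V in G minor).

F#dim, D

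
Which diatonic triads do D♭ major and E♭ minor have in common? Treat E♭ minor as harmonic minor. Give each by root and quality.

Triads in D♭ major: D♭ (I), E♭m (ii), Fm (iii), G♭ (IV), A♭ (V), B♭m (vi), Cdim (vii°).
Triads in E♭ minor (harmonic minor): E♭m (i), Fdim (ii°), G♭aug (III+), A♭m (iv), B♭ (V), C♭ (VI), Ddim (vii°).
Shared triads with their functions: E♭m (ii in D♭ major, i in E♭ minor).

E♭m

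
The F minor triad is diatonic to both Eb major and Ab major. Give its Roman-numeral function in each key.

ii in Eb major; vi in Ab major

The scale of Eb major is Eb F G Ab Bb C D; F is degree 2, and the triad built there (F-Ab-C) is minor, so it is ii.
The scale of Ab major is Ab Bb C Db Eb F G; F is degree 6, and the triad built there (F-Ab-C) is minor, so it is vi.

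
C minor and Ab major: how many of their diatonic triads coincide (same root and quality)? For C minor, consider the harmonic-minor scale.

Diatonic triads of C minor (harmonic minor): Cm (i), Ddim (ii°), Ebaug (III+), Fm (iv), G (V), Ab (VI), Bdim (vii°).
Diatonic triads of Ab major: Ab (I), Bbm (ii), Cm (iii), Db (IV), Eb (V), Fm (vi), Gdim (vii°).
Matching root and quality in both lists: Cm, Fm, Ab.
That gives 3 common triads.

3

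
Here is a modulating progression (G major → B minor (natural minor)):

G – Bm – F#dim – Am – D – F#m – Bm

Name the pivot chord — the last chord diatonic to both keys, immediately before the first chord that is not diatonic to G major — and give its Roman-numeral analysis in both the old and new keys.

D — V in G major, III in B minor

Chords diatonic to G major: G, Am, Bm, C, D, Em, F#dim.
Reading the progression, the first chord not in that set is F#m, so the modulation leaves G major there.
The chord immediately before F#m is D, which is diatonic to both keys: V in G major and III in B minor.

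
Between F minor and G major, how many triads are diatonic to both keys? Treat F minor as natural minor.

0

Diatonic triads of F minor (natural minor): Fm (i), Gdim (ii°), Ab (III), Bbm (iv), Cm (v), Db (VI), Eb (VII).
Diatonic triads of G major: G (I), Am (ii), Bm (iii), C (IV), D (V), Em (vi), F#dim (vii°).
No triad has the same root and quality in both keys.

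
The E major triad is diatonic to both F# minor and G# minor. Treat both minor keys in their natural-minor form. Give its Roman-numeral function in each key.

VII in F# minor; VI in G# minor

The scale of F# minor (natural minor) is F# G# A B C# D E; E is degree 7, and the triad built there (E-G#-B) is major, so it is VII.
The scale of G# minor (natural minor) is G# A# B C# D# E F#; E is degree 6, and the triad built there (E-G#-B) is major, so it is VI.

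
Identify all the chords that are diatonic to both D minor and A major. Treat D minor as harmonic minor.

A

Triads in D minor (harmonic minor): Dm (i), Edim (ii°), Faug (III+), Gm (iv), A (V), Bb (VI), C#dim (vii°).
Triads in A major: A (I), Bm (ii), C#m (iii), D (IV), E (V), F#m (vi), G#dim (vii°).
Shared triads with their functions: A (V in D minor, I in A major).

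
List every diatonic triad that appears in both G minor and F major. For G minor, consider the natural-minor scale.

Triads in G minor (natural minor): Gm (i), Adim (ii°), Bb (III), Cm (iv), Dm (v), Eb (VI), F (VII).
Triads in F major: F (I), Gm (ii), Am (iii), Bb (IV), C (V), Dm (vi), Edim (vii°).
Shared triads with their functions: Gm (i in G minor, ii in F major); Bb (III in G minor, IV in F major); Dm (v in G minor, vi in F major); F (VII in G minor, I in F major).

Gm, Bb, Dm, F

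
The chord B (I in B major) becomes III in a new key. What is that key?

G# minor

The numeral III denotes a major triad on scale degree 3. With B on degree 3, the tonic of the new key is G#.
Degree 3 carries a major triad in natural-minor keys, so the destination is G# minor.
Check: the diatonic triads of G# minor (natural minor) are G#m (i), A#dim (ii°), B (III), C#m (iv), D#m (v), E (VI), F# (VII) — B is indeed III.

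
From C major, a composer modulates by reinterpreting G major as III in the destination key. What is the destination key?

E minor

The numeral III denotes a major triad on scale degree 3. With G on degree 3, the tonic of the new key is E.
Degree 3 carries a major triad in natural-minor keys, so the destination is E minor.
Check: the diatonic triads of E minor (natural minor) are Em (i), F#dim (ii°), G (III), Am (iv), Bm (v), C (VI), D (VII) — G major is indeed III.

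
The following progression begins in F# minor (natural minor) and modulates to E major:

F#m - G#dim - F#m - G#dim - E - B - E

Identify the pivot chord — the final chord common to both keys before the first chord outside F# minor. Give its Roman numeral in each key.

Chords diatonic to F# minor: F#m, G#dim, A, Bm, C#m, D, E.
Reading the progression, the first chord not in that set is B, so the modulation leaves F# minor there.
The chord immediately before B is E, which is diatonic to both keys: VII in F# minor and I in E major.

E — VII in F# minor, I in E major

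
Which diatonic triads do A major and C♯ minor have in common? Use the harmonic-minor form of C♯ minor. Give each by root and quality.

A, C♯m, F♯m

Triads in A major: A (I), Bm (ii), C♯m (iii), D (IV), E (V), F♯m (vi), G♯dim (vii°).
Triads in C♯ minor (harmonic minor): C♯m (i), D♯dim (ii°), Eaug (III+), F♯m (iv), G♯ (V), A (VI), B♯dim (vii°).
Shared triads with their functions: A (I in A major, VI in C♯ minor); C♯m (iii in A major, i in C♯ minor); F♯m (vi in A major, iv in C♯ minor).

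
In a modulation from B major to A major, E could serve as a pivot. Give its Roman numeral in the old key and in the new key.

The scale of B major is B C♯ D♯ E F♯ G♯ A♯; E is degree 4, and the triad built there (E-G♯-B) is major, so it is IV.
The scale of A major is A B C♯ D E F♯ G♯; E is degree 5, and the triad built there (E-G♯-B) is major, so it is V.

IV in B major; V in A major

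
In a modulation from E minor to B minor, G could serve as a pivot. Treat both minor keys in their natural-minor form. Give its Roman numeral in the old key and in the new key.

The scale of E minor (natural minor) is E F♯ G A B C D; G is degree 3, and the triad built there (G-B-D) is major, so it is III.
The scale of B minor (natural minor) is B C♯ D E F♯ G A; G is degree 6, and the triad built there (G-B-D) is major, so it is VI.

III in E minor; VI in B minor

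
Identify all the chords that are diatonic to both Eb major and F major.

Gm, Bb

Triads in Eb major: Eb (I), Fm (ii), Gm (iii), Ab (IV), Bb (V), Cm (vi), Ddim (vii°).
Triads in F major: F (I), Gm (ii), Am (iii), Bb (IV), C (V), Dm (vi), Edim (vii°).
Shared triads with their functions: Gm (iii in Eb major, ii in F major); Bb (V in Eb major, IV in F major).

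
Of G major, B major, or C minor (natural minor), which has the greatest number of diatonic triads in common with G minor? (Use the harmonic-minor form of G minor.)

Triads of G minor (harmonic minor): Gm (i), Adim (ii°), B♭aug (III+), Cm (iv), D (V), E♭ (VI), F♯dim (vii°).
G major shares 2: D, F♯dim.
B major shares 0: none.
C minor (natural minor) shares 3: Gm, Cm, E♭.
The most common triads (3) are shared with C minor.

C minor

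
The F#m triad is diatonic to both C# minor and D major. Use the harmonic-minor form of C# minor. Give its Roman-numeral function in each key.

The scale of C# minor (harmonic minor) is C# D# E F# G# A B#; F# is degree 4, and the triad built there (F#-A-C#) is minor, so it is iv.
The scale of D major is D E F# G A B C#; F# is degree 3, and the triad built there (F#-A-C#) is minor, so it is iii.

iv in C# minor; iii in D major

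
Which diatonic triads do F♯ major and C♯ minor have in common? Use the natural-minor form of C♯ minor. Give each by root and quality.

G♯m, B

Triads in F♯ major: F♯ (I), G♯m (ii), A♯m (iii), B (IV), C♯ (V), D♯m (vi), E♯dim (vii°).
Triads in C♯ minor (natural minor): C♯m (i), D♯dim (ii°), E (III), F♯m (iv), G♯m (v), A (VI), B (VII).
Shared triads with their functions: G♯m (ii in F♯ major, v in C♯ minor); B (IV in F♯ major, VII in C♯ minor).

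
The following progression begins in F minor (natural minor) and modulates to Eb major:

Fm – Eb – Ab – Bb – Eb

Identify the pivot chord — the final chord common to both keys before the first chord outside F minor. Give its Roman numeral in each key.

Ab — III in F minor, IV in Eb major

Chords diatonic to F minor: Fm, Gdim, Ab, Bbm, Cm, Db, Eb.
Reading the progression, the first chord not in that set is Bb, so the modulation leaves F minor there.
The chord immediately before Bb is Ab, which is diatonic to both keys: III in F minor and IV in Eb major.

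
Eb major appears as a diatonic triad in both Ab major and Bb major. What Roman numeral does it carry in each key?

The scale of Ab major is Ab Bb C Db Eb F G; Eb is degree 5, and the triad built there (Eb-G-Bb) is major, so it is V.
The scale of Bb major is Bb C D Eb F G A; Eb is degree 4, and the triad built there (Eb-G-Bb) is major, so it is IV.

V in Ab major; IV in Bb major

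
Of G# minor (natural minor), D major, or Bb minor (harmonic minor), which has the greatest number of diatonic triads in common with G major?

D major

Triads of G major: G major (I), A minor (ii), B minor (iii), C major (IV), D major (V), E minor (vi), F# diminished (vii°).
G# minor (natural minor) shares 0: none.
D major shares 4: G, Bm, D, Em.
Bb minor (harmonic minor) shares 0: none.
The most common triads (4) are shared with D major.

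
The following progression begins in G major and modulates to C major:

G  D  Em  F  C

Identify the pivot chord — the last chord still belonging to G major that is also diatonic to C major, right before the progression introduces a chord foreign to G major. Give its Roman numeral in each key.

Chords diatonic to G major: G, Am, Bm, C, D, Em, F#dim.
Reading the progression, the first chord not in that set is F, so the modulation leaves G major there.
The chord immediately before F is Em, which is diatonic to both keys: vi in G major and iii in C major.

Em — vi in G major, iii in C major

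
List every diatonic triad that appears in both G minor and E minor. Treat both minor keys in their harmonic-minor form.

Triads in G minor (harmonic minor): G minor (i), A diminished (ii°), Bb augmented (III+), C minor (iv), D major (V), Eb major (VI), F# diminished (vii°).
Triads in E minor (harmonic minor): E minor (i), F# diminished (ii°), G augmented (III+), A minor (iv), B major (V), C major (VI), D# diminished (vii°).
Shared triads with their functions: F# diminished (vii° in G minor, ii° in E minor).

F#dim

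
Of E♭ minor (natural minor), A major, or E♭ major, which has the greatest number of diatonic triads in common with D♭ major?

Triads of D♭ major: D♭ (I), E♭m (ii), Fm (iii), G♭ (IV), A♭ (V), B♭m (vi), Cdim (vii°).
E♭ minor (natural minor) shares 4: D♭, E♭m, G♭, B♭m.
A major shares 0: none.
E♭ major shares 2: Fm, A♭.
The most common triads (4) are shared with E♭ minor.

E♭ minor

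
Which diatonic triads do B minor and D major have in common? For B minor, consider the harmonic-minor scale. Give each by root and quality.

Triads in B minor (harmonic minor): B minor (i), C# diminished (ii°), D augmented (III+), E minor (iv), F# major (V), G major (VI), A# diminished (vii°).
Triads in D major: D major (I), E minor (ii), F# minor (iii), G major (IV), A major (V), B minor (vi), C# diminished (vii°).
Shared triads with their functions: B minor (i in B minor, vi in D major); C# diminished (ii° in B minor, vii° in D major); E minor (iv in B minor, ii in D major); G major (VI in B minor, IV in D major).

Bm, C#dim, Em, G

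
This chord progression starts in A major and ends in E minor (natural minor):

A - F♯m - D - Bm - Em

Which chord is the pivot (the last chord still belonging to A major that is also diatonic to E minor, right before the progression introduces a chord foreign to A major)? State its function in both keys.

Bm — ii in A major, v in E minor

Chords diatonic to A major: A, Bm, C♯m, D, E, F♯m, G♯dim.
Reading the progression, the first chord not in that set is Em, so the modulation leaves A major there.
The chord immediately before Em is Bm, which is diatonic to both keys: ii in A major and v in E minor.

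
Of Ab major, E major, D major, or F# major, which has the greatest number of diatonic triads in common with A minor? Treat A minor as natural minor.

Triads of A minor (natural minor): A minor (i), B diminished (ii°), C major (III), D minor (iv), E minor (v), F major (VI), G major (VII).
Ab major shares 0: none.
E major shares 0: none.
D major shares 2: Em, G.
F# major shares 0: none.
The most common triads (2) are shared with D major.

D major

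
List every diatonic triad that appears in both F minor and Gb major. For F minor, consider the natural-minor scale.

Triads in F minor (natural minor): F minor (i), G diminished (ii°), Ab major (III), Bb minor (iv), C minor (v), Db major (VI), Eb major (VII).
Triads in Gb major: Gb major (I), Ab minor (ii), Bb minor (iii), Cb major (IV), Db major (V), Eb minor (vi), F diminished (vii°).
Shared triads with their functions: Bb minor (iv in F minor, iii in Gb major); Db major (VI in F minor, V in Gb major).

Bbm, Db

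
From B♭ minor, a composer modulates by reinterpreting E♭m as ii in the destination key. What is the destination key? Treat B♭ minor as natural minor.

The numeral ii denotes a minor triad on scale degree 2. With E♭ on degree 2, the tonic of the new key is D♭.
Degree 2 carries a minor triad in major keys, so the destination is D♭ major.
Check: the diatonic triads of D♭ major are D♭ (I), E♭m (ii), Fm (iii), G♭ (IV), A♭ (V), B♭m (vi), Cdim (vii°) — E♭m is indeed ii.

D♭ major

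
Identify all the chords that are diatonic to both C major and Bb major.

Dm, F

Triads in C major: C (I), Dm (ii), Em (iii), F (IV), G (V), Am (vi), Bdim (vii°).
Triads in Bb major: Bb (I), Cm (ii), Dm (iii), Eb (IV), F (V), Gm (vi), Adim (vii°).
Shared triads with their functions: Dm (ii in C major, iii in Bb major); F (IV in C major, V in Bb major).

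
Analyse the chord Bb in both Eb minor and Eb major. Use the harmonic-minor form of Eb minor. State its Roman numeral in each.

V in Eb minor; V in Eb major

The scale of Eb minor (harmonic minor) is Eb F Gb Ab Bb Cb D; Bb is degree 5, and the triad built there (Bb-D-F) is major, so it is V.
The scale of Eb major is Eb F G Ab Bb C D; Bb is degree 5, and the triad built there (Bb-D-F) is major, so it is V.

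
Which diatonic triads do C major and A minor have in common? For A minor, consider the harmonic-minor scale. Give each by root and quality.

Triads in C major: C (I), Dm (ii), Em (iii), F (IV), G (V), Am (vi), Bdim (vii°).
Triads in A minor (harmonic minor): Am (i), Bdim (ii°), Caug (III+), Dm (iv), E (V), F (VI), G#dim (vii°).
Shared triads with their functions: Dm (ii in C major, iv in A minor); F (IV in C major, VI in A minor); Am (vi in C major, i in A minor); Bdim (vii° in C major, ii° in A minor).

Dm, F, Am, Bdim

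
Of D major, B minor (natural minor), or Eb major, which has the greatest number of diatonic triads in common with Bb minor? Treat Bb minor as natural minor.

Triads of Bb minor (natural minor): Bbm (i), Cdim (ii°), Db (III), Ebm (iv), Fm (v), Gb (VI), Ab (VII).
D major shares 0: none.
B minor (natural minor) shares 0: none.
Eb major shares 2: Fm, Ab.
The most common triads (2) are shared with Eb major.

Eb major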